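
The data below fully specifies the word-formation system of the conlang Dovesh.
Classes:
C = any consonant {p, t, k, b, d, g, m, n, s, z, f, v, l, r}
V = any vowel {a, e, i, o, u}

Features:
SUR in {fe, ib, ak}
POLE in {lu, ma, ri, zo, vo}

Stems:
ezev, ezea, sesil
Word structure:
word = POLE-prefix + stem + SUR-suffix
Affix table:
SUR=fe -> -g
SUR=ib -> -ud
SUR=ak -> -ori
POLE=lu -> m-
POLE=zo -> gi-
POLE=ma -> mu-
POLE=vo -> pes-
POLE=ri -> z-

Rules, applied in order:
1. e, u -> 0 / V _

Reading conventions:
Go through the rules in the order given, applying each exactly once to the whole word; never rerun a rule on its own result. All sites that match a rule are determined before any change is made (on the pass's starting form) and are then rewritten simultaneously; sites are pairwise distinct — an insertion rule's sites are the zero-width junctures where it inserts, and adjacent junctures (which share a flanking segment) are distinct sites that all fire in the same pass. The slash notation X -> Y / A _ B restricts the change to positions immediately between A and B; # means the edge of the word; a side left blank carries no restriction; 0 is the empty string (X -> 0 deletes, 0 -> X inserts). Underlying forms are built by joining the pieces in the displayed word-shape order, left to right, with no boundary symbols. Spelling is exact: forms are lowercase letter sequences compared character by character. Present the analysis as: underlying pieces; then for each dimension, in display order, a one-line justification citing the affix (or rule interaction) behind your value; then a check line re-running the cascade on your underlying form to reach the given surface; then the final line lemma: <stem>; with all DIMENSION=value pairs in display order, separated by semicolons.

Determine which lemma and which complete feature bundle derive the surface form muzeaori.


underlying: mu-ezea-ori
SUR=ak - signalled by the affix -ori
POLE=ma - signalled by the affix mu-
check: muezeaori -> muzeaori
lemma: ezea; SUR=ak; POLE=ma


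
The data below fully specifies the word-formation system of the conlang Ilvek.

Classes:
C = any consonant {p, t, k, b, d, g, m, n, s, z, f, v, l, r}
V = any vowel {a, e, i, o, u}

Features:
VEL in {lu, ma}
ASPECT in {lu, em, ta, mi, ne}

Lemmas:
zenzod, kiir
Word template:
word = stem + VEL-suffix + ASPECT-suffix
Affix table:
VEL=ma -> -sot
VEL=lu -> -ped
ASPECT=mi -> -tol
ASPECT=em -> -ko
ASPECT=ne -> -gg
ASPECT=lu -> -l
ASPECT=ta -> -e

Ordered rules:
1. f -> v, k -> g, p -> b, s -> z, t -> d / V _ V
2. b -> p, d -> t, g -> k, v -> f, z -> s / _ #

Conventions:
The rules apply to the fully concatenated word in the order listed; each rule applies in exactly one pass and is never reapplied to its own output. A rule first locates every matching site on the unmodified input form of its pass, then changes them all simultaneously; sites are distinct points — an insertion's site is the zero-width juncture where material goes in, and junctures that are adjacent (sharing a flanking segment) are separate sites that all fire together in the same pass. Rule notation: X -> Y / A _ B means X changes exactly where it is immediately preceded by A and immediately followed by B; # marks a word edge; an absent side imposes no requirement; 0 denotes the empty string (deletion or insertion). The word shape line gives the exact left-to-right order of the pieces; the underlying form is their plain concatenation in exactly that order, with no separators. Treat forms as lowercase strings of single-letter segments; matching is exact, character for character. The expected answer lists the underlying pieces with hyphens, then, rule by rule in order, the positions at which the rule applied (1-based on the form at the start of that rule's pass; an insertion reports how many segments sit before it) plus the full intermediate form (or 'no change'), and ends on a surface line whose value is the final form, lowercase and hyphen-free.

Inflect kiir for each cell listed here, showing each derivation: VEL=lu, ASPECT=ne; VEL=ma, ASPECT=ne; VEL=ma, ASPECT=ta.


cell VEL=lu, ASPECT=ne:
underlying: kiir-ped-gg
1. f -> v, k -> g, p -> b, s -> z, t -> d / V _ V: no change
2. b -> p, d -> t, g -> k, v -> f, z -> s / _ #: fires at position(s) 9: kiirpedgk
surface: kiirpedgk

cell VEL=ma, ASPECT=ne:
underlying: kiir-sot-gg
1. f -> v, k -> g, p -> b, s -> z, t -> d / V _ V: no change
2. b -> p, d -> t, g -> k, v -> f, z -> s / _ #: fires at position(s) 9: kiirsotgk
surface: kiirsotgk

cell VEL=ma, ASPECT=ta:
underlying: kiir-sot-e
1. f -> v, k -> g, p -> b, s -> z, t -> d / V _ V: fires at position(s) 7: kiirsode
2. b -> p, d -> t, g -> k, v -> f, z -> s / _ #: no change
surface: kiirsode


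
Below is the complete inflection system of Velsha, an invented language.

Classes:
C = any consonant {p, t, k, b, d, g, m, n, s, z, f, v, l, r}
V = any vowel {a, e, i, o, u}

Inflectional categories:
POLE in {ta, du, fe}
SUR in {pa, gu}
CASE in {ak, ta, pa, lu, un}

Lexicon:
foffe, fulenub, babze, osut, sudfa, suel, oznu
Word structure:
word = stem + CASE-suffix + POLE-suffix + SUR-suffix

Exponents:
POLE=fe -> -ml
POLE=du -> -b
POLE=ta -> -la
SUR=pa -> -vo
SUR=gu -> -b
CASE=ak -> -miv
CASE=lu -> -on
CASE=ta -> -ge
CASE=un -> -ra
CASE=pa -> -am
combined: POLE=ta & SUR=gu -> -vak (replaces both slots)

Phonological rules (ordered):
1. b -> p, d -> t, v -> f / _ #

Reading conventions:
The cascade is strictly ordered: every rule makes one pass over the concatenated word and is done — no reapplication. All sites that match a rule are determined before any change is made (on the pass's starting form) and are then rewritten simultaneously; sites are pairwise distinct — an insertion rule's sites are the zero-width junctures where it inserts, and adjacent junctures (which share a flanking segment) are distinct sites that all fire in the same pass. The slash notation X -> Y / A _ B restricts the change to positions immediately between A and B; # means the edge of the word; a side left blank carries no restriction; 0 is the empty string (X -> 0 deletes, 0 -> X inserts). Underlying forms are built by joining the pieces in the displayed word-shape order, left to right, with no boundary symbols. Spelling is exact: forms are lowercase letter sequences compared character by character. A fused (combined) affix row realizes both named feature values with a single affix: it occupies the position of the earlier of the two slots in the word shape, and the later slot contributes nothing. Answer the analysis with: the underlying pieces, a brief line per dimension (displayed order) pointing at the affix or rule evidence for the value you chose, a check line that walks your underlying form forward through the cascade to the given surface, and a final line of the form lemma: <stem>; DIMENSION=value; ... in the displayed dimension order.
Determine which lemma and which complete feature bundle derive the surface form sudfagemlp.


underlying: sudfa-ge-ml-b
POLE=fe - signalled by the affix -ml
SUR=gu - signalled by the affix -b
CASE=ta - signalled by the affix -ge
check: sudfagemlb -> sudfagemlp
lemma: sudfa; POLE=fe; SUR=gu; CASE=ta


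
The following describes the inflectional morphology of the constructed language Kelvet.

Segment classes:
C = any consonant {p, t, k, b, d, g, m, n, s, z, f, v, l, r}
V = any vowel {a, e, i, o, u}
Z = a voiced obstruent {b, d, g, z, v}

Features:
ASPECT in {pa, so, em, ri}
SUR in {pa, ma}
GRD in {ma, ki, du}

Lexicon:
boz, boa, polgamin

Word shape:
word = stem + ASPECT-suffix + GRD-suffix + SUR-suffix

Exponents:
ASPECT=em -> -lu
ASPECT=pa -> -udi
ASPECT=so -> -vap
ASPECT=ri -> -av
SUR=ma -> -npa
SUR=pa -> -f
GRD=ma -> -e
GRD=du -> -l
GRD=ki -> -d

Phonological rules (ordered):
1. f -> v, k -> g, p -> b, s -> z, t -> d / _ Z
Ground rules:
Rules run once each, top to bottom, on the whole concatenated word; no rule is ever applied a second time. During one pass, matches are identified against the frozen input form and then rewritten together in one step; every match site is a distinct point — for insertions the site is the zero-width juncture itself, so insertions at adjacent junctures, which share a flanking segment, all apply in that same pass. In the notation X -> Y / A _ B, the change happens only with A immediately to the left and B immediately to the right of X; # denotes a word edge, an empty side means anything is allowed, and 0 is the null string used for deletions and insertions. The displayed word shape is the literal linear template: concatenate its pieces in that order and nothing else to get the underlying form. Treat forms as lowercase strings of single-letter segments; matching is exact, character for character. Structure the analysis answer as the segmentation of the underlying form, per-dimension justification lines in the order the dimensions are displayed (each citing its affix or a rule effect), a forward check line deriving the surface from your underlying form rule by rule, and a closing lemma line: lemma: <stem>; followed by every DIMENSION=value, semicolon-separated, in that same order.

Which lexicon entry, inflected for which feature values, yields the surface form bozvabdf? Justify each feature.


underlying: boz-vap-d-f
ASPECT=so - signalled by the affix -vap
SUR=pa - signalled by the affix -f
GRD=ki - signalled by the affix -d
check: bozvapdf -> bozvabdf
lemma: boz; ASPECT=so; SUR=pa; GRD=ki


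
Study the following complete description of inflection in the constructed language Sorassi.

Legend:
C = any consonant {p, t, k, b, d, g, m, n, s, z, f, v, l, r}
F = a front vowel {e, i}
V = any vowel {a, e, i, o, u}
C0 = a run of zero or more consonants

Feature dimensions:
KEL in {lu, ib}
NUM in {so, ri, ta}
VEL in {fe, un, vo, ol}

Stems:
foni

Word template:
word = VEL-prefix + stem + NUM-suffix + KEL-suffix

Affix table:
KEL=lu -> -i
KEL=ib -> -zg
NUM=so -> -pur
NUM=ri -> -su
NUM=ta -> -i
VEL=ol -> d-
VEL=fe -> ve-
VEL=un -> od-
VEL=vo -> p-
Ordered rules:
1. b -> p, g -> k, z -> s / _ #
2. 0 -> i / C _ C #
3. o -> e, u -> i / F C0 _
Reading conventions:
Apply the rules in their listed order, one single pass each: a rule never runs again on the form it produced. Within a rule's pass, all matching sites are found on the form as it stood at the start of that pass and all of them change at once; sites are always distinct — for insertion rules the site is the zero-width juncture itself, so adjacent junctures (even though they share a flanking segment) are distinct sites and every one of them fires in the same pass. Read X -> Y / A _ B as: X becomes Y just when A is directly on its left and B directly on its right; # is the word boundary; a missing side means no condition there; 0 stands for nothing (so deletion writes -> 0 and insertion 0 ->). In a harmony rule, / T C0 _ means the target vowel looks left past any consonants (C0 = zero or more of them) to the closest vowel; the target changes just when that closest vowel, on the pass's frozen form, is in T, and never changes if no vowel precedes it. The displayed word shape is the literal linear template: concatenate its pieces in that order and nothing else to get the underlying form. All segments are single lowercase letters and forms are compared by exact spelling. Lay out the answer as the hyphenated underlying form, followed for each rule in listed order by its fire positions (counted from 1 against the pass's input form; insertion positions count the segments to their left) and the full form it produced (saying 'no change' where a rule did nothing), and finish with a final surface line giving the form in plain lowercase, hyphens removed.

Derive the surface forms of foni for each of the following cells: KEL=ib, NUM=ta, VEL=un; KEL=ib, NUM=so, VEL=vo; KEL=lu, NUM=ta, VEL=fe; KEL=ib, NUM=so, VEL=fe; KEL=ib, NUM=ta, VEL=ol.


cell KEL=ib, NUM=ta, VEL=un:
underlying: od-foni-i-zg
1. b -> p, g -> k, z -> s / _ #: fires at position(s) 9: odfoniizk
2. 0 -> i / C _ C #: inserts after position(s) 8: odfoniizik
3. o -> e, u -> i / F C0 _: no change
surface: odfoniizik

cell KEL=ib, NUM=so, VEL=vo:
underlying: p-foni-pur-zg
1. b -> p, g -> k, z -> s / _ #: fires at position(s) 10: pfonipurzk
2. 0 -> i / C _ C #: inserts after position(s) 9: pfonipurzik
3. o -> e, u -> i / F C0 _: fires at position(s) 7: pfonipirzik
surface: pfonipirzik

cell KEL=lu, NUM=ta, VEL=fe:
underlying: ve-foni-i-i
1. b -> p, g -> k, z -> s / _ #: no change
2. 0 -> i / C _ C #: no change
3. o -> e, u -> i / F C0 _: fires at position(s) 4: vefeniii
surface: vefeniii

cell KEL=ib, NUM=so, VEL=fe:
underlying: ve-foni-pur-zg
1. b -> p, g -> k, z -> s / _ #: fires at position(s) 11: vefonipurzk
2. 0 -> i / C _ C #: inserts after position(s) 10: vefonipurzik
3. o -> e, u -> i / F C0 _: fires at position(s) 4, 8: vefenipirzik
surface: vefenipirzik

cell KEL=ib, NUM=ta, VEL=ol:
underlying: d-foni-i-zg
1. b -> p, g -> k, z -> s / _ #: fires at position(s) 8: dfoniizk
2. 0 -> i / C _ C #: inserts after position(s) 7: dfoniizik
3. o -> e, u -> i / F C0 _: no change
surface: dfoniizik


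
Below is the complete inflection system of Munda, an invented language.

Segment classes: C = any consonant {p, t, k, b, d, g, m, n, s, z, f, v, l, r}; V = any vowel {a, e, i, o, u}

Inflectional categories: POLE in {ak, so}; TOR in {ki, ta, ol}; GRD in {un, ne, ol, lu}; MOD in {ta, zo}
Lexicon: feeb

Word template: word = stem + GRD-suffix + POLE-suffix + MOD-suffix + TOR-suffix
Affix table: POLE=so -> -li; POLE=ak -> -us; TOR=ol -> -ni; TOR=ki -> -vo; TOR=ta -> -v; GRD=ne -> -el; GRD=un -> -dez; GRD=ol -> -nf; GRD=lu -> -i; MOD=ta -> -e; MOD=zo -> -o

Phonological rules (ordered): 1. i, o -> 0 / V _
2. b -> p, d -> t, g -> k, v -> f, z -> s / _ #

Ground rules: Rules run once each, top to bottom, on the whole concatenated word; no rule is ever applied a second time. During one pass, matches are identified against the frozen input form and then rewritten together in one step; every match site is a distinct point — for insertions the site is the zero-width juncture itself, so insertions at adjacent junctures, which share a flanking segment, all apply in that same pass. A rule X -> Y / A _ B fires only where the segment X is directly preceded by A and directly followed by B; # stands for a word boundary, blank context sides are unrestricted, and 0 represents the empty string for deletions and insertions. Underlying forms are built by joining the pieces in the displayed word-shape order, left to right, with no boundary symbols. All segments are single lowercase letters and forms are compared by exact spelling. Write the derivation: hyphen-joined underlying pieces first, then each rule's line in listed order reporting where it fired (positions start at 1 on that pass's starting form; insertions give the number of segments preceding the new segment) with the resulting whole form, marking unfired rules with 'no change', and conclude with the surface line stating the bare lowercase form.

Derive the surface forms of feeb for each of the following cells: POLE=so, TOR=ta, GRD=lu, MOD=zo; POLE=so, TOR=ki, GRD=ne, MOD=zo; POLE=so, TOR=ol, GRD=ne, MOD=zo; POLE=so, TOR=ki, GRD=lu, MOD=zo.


cell POLE=so, TOR=ta, GRD=lu, MOD=zo:
underlying: feeb-i-li-o-v
1. i, o -> 0 / V _: fires at position(s) 8: feebiliv
2. b -> p, d -> t, g -> k, v -> f, z -> s / _ #: fires at position(s) 8: feebilif
surface: feebilif

cell POLE=so, TOR=ki, GRD=ne, MOD=zo:
underlying: feeb-el-li-o-vo
1. i, o -> 0 / V _: fires at position(s) 9: feebellivo
2. b -> p, d -> t, g -> k, v -> f, z -> s / _ #: no change
surface: feebellivo

cell POLE=so, TOR=ol, GRD=ne, MOD=zo:
underlying: feeb-el-li-o-ni
1. i, o -> 0 / V _: fires at position(s) 9: feebellini
2. b -> p, d -> t, g -> k, v -> f, z -> s / _ #: no change
surface: feebellini

cell POLE=so, TOR=ki, GRD=lu, MOD=zo:
underlying: feeb-i-li-o-vo
1. i, o -> 0 / V _: fires at position(s) 8: feebilivo
2. b -> p, d -> t, g -> k, v -> f, z -> s / _ #: no change
surface: feebilivo


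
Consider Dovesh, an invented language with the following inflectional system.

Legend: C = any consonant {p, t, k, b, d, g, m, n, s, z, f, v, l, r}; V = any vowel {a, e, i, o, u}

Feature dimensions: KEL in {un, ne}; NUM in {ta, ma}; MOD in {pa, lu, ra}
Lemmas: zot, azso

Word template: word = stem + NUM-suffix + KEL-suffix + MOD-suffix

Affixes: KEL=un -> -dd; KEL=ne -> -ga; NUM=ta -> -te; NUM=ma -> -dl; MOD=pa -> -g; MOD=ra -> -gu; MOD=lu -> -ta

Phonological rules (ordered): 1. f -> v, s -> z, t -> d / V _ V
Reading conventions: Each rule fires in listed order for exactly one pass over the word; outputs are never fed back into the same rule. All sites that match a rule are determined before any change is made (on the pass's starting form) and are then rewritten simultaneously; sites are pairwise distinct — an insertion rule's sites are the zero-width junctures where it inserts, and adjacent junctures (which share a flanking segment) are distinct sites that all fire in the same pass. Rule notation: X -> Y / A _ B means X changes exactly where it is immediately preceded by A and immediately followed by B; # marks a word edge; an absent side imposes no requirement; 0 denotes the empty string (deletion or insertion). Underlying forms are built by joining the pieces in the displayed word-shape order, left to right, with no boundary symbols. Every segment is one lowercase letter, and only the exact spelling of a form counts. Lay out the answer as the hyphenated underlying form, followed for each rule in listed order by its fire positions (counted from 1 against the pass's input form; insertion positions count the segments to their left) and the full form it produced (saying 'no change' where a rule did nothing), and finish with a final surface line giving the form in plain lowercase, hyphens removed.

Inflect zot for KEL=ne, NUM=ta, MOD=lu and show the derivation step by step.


underlying: zot-te-ga-ta
1. f -> v, s -> z, t -> d / V _ V: fires at position(s) 8: zottegada
surface: zottegada


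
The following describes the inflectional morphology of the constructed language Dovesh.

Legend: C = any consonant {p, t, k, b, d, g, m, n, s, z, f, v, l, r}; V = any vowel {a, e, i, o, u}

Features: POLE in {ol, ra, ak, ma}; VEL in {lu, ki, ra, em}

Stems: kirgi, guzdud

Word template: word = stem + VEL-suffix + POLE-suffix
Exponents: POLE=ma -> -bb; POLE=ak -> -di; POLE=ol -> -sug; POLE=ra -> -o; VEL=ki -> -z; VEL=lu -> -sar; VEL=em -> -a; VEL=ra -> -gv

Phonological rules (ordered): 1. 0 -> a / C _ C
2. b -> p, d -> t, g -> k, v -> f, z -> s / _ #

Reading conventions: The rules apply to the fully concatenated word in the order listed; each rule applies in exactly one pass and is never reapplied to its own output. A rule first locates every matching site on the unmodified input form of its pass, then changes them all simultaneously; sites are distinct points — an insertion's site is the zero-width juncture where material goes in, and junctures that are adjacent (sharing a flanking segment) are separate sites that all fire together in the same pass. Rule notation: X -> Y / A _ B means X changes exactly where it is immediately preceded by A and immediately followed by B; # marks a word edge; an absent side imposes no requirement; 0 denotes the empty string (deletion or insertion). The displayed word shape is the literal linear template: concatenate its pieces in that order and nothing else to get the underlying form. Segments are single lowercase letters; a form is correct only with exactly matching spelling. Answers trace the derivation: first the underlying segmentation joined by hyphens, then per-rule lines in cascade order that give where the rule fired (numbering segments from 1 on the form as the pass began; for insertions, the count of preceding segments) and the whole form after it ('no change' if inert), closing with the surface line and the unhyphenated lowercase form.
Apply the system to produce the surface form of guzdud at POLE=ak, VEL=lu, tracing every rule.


underlying: guzdud-sar-di
1. 0 -> a / C _ C: inserts after position(s) 3, 6, 9: guzadudasaradi
2. b -> p, d -> t, g -> k, v -> f, z -> s / _ #: no change
surface: guzadudasaradi


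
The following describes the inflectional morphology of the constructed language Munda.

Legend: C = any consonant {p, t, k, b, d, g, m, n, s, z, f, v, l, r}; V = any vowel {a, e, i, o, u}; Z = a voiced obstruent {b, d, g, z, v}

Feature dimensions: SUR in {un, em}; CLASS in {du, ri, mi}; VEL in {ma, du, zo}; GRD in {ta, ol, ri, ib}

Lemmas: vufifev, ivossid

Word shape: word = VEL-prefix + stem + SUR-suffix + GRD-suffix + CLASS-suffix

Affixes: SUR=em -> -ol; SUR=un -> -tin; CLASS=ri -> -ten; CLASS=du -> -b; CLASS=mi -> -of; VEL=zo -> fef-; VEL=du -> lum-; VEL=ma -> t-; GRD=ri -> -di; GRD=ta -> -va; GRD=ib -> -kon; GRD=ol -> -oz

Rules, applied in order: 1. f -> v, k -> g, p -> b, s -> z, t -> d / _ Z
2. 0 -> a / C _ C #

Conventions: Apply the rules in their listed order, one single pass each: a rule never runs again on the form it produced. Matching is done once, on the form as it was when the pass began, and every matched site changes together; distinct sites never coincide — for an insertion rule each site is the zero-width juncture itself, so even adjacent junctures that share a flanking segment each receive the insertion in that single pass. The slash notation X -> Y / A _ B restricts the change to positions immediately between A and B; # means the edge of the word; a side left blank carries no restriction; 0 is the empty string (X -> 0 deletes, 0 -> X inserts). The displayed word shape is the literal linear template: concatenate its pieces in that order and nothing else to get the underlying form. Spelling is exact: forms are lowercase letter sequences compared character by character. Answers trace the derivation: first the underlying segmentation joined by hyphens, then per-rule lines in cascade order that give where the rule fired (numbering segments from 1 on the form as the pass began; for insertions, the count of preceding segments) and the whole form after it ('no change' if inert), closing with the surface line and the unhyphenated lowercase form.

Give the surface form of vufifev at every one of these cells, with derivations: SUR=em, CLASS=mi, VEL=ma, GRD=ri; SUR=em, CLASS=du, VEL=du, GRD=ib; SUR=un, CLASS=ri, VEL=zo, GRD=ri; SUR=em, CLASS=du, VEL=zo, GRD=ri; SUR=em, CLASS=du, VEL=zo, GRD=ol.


cell SUR=em, CLASS=mi, VEL=ma, GRD=ri:
underlying: t-vufifev-ol-di-of
1. f -> v, k -> g, p -> b, s -> z, t -> d / _ Z: fires at position(s) 1: dvufifevoldiof
2. 0 -> a / C _ C #: no change
surface: dvufifevoldiof

cell SUR=em, CLASS=du, VEL=du, GRD=ib:
underlying: lum-vufifev-ol-kon-b
1. f -> v, k -> g, p -> b, s -> z, t -> d / _ Z: no change
2. 0 -> a / C _ C #: inserts after position(s) 15: lumvufifevolkonab
surface: lumvufifevolkonab

cell SUR=un, CLASS=ri, VEL=zo, GRD=ri:
underlying: fef-vufifev-tin-di-ten
1. f -> v, k -> g, p -> b, s -> z, t -> d / _ Z: fires at position(s) 3: fevvufifevtinditen
2. 0 -> a / C _ C #: no change
surface: fevvufifevtinditen

cell SUR=em, CLASS=du, VEL=zo, GRD=ri:
underlying: fef-vufifev-ol-di-b
1. f -> v, k -> g, p -> b, s -> z, t -> d / _ Z: fires at position(s) 3: fevvufifevoldib
2. 0 -> a / C _ C #: no change
surface: fevvufifevoldib

cell SUR=em, CLASS=du, VEL=zo, GRD=ol:
underlying: fef-vufifev-ol-oz-b
1. f -> v, k -> g, p -> b, s -> z, t -> d / _ Z: fires at position(s) 3: fevvufifevolozb
2. 0 -> a / C _ C #: inserts after position(s) 14: fevvufifevolozab
surface: fevvufifevolozab


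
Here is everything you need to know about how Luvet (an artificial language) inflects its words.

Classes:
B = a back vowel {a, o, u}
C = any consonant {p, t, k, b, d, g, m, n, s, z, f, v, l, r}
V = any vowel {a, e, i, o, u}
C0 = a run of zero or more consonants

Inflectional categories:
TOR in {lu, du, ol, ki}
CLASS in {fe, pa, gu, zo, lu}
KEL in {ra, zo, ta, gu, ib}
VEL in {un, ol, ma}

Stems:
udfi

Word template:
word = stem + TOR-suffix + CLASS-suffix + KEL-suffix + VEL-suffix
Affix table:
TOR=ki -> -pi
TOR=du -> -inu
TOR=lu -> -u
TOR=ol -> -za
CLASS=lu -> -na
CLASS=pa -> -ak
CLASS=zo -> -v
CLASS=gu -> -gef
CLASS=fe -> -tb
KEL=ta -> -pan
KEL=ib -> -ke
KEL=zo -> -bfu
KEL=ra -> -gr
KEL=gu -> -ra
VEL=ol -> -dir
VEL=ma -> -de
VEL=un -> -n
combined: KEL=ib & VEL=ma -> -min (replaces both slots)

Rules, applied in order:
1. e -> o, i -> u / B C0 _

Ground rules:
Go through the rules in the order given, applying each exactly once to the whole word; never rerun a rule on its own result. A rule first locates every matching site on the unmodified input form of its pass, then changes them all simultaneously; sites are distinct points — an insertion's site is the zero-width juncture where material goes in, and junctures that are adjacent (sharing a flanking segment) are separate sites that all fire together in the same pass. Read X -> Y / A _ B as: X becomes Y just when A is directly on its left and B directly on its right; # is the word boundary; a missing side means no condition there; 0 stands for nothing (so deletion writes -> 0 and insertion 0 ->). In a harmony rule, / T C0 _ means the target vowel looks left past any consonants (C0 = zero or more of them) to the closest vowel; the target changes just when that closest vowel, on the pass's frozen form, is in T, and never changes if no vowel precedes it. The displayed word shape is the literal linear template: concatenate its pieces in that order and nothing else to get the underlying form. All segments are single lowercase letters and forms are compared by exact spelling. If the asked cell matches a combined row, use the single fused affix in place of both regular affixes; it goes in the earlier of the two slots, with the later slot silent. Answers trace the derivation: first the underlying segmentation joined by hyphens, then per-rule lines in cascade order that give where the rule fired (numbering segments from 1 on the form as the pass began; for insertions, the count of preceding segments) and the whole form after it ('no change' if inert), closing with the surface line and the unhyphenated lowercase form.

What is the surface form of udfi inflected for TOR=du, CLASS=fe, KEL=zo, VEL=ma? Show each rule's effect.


underlying: udfi-inu-tb-bfu-de
1. e -> o, i -> u / B C0 _: fires at position(s) 4, 14: udfuinutbbfudo
surface: udfuinutbbfudo


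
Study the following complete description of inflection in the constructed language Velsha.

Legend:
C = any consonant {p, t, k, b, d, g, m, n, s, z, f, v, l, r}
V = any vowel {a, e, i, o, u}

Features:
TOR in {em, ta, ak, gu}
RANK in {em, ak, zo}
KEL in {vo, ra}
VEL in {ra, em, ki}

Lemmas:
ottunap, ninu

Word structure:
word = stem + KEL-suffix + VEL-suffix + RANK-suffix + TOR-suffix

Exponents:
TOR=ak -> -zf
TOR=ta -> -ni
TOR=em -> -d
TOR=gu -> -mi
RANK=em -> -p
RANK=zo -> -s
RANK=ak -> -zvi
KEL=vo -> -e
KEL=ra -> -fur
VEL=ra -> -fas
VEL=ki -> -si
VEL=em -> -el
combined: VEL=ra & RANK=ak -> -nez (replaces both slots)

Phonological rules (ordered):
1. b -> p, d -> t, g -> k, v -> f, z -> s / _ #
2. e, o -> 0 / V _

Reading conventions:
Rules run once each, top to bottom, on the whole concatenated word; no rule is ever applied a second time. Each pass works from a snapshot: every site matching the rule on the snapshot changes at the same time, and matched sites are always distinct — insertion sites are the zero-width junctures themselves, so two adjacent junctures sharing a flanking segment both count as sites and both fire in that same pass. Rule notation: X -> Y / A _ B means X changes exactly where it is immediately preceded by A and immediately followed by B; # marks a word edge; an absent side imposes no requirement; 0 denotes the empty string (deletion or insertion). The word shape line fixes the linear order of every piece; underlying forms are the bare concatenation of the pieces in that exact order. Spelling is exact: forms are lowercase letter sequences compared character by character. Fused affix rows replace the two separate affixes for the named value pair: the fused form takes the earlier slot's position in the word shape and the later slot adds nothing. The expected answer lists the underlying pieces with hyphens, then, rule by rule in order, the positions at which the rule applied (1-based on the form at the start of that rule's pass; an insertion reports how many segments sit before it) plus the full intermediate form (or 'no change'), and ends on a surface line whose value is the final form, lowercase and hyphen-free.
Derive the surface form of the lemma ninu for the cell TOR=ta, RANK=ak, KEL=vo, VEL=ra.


underlying: ninu-e-nez-ni
1. b -> p, d -> t, g -> k, v -> f, z -> s / _ #: no change
2. e, o -> 0 / V _: fires at position(s) 5: ninunezni
surface: ninunezni


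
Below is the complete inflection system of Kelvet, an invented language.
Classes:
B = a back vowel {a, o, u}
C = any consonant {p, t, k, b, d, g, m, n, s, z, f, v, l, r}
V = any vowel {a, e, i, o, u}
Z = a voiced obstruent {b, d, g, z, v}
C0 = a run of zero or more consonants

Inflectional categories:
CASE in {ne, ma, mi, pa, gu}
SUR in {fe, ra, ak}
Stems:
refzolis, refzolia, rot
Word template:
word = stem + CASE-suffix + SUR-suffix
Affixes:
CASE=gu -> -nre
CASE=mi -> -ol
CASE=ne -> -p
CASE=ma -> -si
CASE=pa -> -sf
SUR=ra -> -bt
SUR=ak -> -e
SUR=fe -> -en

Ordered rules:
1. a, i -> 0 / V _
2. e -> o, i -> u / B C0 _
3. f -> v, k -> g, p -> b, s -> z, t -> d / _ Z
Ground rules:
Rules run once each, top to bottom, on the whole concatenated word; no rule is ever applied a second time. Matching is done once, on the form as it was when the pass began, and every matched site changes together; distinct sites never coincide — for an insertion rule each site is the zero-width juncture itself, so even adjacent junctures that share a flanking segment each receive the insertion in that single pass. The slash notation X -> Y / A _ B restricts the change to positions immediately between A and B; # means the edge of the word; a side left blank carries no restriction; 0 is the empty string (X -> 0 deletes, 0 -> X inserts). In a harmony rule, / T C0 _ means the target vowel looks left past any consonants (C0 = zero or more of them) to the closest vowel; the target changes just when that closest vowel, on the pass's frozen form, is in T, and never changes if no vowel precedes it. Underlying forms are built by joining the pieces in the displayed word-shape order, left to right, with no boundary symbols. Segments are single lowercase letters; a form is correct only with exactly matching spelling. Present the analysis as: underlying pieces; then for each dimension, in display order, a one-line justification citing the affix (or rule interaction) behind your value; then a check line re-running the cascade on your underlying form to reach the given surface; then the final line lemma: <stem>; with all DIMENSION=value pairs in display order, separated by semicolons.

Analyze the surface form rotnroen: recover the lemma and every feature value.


underlying: rot-nre-en
CASE=gu - signalled by the affix -nre
SUR=fe - signalled by the affix -en
check: rotnreen -> rotnreen -> rotnroen -> rotnroen
lemma: rot; CASE=gu; SUR=fe


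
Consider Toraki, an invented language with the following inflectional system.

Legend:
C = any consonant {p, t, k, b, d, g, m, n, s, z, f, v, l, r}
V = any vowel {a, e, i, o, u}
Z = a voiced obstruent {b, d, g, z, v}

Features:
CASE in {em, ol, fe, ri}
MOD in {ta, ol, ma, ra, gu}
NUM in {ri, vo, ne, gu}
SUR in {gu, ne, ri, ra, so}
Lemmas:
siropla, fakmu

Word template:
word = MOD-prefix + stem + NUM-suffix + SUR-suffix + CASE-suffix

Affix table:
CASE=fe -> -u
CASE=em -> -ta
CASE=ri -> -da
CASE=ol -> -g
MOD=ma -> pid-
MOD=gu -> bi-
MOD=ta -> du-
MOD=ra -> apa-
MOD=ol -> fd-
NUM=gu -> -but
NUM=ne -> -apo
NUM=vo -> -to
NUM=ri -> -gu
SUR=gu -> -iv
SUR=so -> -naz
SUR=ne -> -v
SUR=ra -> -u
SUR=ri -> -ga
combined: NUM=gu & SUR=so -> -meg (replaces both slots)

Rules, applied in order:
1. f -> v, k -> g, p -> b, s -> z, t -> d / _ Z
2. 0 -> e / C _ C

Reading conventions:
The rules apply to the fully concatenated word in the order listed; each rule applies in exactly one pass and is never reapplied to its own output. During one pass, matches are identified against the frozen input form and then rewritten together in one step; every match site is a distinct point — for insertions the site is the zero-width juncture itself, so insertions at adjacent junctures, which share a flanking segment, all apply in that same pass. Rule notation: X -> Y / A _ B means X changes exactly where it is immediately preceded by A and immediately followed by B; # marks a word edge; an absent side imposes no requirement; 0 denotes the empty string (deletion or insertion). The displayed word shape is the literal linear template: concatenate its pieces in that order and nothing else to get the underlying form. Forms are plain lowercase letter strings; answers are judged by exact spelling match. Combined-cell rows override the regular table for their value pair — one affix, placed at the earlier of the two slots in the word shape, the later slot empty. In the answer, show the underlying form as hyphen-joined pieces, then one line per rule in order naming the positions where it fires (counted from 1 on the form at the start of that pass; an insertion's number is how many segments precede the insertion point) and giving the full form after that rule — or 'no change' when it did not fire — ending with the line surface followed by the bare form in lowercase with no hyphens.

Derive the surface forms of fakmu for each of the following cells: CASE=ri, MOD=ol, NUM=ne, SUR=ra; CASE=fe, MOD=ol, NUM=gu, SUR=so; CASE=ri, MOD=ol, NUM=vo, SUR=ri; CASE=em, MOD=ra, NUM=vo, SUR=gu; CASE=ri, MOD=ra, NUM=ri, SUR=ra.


cell CASE=ri, MOD=ol, NUM=ne, SUR=ra:
underlying: fd-fakmu-apo-u-da
1. f -> v, k -> g, p -> b, s -> z, t -> d / _ Z: fires at position(s) 1: vdfakmuapouda
2. 0 -> e / C _ C: inserts after position(s) 1, 2, 5: vedefakemuapouda
surface: vedefakemuapouda

cell CASE=fe, MOD=ol, NUM=gu, SUR=so:
underlying: fd-fakmu-meg-u
1. f -> v, k -> g, p -> b, s -> z, t -> d / _ Z: fires at position(s) 1: vdfakmumegu
2. 0 -> e / C _ C: inserts after position(s) 1, 2, 5: vedefakemumegu
surface: vedefakemumegu

cell CASE=ri, MOD=ol, NUM=vo, SUR=ri:
underlying: fd-fakmu-to-ga-da
1. f -> v, k -> g, p -> b, s -> z, t -> d / _ Z: fires at position(s) 1: vdfakmutogada
2. 0 -> e / C _ C: inserts after position(s) 1, 2, 5: vedefakemutogada
surface: vedefakemutogada

cell CASE=em, MOD=ra, NUM=vo, SUR=gu:
underlying: apa-fakmu-to-iv-ta
1. f -> v, k -> g, p -> b, s -> z, t -> d / _ Z: no change
2. 0 -> e / C _ C: inserts after position(s) 6, 12: apafakemutoiveta
surface: apafakemutoiveta

cell CASE=ri, MOD=ra, NUM=ri, SUR=ra:
underlying: apa-fakmu-gu-u-da
1. f -> v, k -> g, p -> b, s -> z, t -> d / _ Z: no change
2. 0 -> e / C _ C: inserts after position(s) 6: apafakemuguuda
surface: apafakemuguuda


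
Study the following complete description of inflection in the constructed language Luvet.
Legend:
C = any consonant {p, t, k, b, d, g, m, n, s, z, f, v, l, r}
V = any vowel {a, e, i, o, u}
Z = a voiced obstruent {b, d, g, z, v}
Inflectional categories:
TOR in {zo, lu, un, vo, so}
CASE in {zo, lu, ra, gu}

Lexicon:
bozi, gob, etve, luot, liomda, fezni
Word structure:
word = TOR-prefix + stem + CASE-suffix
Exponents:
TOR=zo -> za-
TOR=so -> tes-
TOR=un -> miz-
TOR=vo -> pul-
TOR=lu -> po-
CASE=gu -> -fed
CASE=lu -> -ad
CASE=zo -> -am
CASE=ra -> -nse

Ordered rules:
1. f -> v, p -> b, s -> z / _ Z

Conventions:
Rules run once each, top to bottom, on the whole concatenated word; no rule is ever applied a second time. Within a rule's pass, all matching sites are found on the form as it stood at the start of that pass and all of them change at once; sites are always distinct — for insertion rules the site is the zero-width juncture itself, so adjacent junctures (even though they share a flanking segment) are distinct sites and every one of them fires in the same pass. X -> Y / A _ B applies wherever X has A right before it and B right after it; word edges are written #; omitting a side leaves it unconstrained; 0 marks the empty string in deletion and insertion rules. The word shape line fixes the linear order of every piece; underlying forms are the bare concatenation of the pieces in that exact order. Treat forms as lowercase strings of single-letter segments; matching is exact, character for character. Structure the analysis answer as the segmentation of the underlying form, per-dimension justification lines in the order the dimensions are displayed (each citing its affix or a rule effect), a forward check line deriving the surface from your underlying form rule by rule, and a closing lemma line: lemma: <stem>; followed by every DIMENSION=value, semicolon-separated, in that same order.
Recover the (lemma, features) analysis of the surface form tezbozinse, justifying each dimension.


underlying: tes-bozi-nse
TOR=so - signalled by the affix tes-
CASE=ra - signalled by the affix -nse
check: tesbozinse -> tezbozinse
lemma: bozi; TOR=so; CASE=ra


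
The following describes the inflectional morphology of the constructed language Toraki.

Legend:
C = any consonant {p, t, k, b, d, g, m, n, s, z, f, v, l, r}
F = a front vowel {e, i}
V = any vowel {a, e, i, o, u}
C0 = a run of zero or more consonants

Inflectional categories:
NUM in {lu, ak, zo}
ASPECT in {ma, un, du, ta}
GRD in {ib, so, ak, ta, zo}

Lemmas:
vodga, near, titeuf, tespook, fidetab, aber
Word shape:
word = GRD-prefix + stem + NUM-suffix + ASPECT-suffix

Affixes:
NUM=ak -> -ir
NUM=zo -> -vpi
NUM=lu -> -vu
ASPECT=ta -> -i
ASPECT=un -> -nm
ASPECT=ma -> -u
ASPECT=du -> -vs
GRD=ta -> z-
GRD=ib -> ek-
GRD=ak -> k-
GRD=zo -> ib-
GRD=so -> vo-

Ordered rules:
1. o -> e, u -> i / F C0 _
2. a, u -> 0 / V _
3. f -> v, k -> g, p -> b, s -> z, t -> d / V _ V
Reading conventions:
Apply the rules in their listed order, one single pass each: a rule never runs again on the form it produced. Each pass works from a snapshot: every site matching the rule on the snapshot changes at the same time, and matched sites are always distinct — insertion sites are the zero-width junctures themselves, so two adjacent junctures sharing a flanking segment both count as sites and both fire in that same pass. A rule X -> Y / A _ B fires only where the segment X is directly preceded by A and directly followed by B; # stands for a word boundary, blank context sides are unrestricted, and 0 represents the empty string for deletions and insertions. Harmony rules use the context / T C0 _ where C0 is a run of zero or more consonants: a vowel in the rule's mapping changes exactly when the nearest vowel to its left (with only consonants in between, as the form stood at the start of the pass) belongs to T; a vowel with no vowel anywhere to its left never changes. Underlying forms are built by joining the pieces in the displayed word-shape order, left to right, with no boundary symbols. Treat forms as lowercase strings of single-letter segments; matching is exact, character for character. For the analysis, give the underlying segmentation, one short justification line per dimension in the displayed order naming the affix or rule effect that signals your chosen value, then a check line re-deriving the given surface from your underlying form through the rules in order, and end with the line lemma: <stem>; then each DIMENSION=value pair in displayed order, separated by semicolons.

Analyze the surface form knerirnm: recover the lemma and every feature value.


underlying: k-near-ir-nm
NUM=ak - signalled by the affix -ir
ASPECT=un - signalled by the affix -nm
GRD=ak - signalled by the affix k-
check: knearirnm -> knearirnm -> knerirnm -> knerirnm
lemma: near; NUM=ak; ASPECT=un; GRD=ak


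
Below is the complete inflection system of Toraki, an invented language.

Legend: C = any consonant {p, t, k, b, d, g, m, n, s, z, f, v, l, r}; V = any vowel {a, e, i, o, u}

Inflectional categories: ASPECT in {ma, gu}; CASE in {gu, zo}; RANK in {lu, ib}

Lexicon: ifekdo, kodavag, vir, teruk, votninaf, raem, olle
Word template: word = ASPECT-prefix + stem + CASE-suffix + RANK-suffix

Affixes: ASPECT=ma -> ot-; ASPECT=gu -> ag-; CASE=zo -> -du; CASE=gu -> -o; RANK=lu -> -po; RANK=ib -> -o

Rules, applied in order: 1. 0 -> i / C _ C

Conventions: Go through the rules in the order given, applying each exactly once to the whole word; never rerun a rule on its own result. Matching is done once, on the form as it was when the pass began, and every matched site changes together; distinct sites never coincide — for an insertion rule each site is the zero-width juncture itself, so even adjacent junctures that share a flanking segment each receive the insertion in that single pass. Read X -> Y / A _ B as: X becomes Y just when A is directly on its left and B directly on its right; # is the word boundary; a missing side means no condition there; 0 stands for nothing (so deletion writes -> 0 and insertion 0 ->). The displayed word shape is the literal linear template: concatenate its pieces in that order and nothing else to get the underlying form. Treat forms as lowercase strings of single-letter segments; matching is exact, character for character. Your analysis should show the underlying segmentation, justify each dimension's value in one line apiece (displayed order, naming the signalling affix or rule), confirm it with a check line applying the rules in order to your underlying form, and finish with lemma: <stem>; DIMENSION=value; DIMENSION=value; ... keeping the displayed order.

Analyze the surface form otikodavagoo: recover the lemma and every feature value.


underlying: ot-kodavag-o-o
ASPECT=ma - signalled by the affix ot-
CASE=gu - signalled by the affix -o
RANK=ib - signalled by the affix -o
check: otkodavagoo -> otikodavagoo
lemma: kodavag; ASPECT=ma; CASE=gu; RANK=ib
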